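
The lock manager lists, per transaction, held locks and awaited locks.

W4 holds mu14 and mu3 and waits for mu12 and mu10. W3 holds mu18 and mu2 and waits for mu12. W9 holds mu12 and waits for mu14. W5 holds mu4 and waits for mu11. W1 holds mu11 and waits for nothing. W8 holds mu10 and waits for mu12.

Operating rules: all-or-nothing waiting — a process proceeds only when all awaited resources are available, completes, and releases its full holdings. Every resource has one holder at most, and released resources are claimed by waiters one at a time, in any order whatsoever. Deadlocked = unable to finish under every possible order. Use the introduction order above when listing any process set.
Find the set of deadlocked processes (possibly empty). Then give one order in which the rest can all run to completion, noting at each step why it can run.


The deadlocked set is W4, W3, W9 and W8.
Key observation: the knot is the closed ring of waits W4 -> W9 -> W4; W8 is caught in further circular waits and W3 waits into the deadlock from upstream.
A valid finishing order for the others: W1, W5.
Verifying each step:
  W1 waits on nothing -> runs at once and releases mu11
  W5: everything it awaited (mu11) is free; runs, freeing mu4


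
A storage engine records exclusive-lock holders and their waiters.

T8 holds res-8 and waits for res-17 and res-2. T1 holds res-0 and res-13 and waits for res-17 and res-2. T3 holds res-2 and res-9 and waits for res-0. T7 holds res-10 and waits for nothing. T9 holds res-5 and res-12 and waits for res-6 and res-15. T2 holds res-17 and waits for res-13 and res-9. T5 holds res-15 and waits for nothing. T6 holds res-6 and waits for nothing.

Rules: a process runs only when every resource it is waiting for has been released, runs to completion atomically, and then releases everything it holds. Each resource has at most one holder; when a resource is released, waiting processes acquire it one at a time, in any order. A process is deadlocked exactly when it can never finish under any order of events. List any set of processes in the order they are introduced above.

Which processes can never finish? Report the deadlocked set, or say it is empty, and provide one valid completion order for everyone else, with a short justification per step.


Deadlocked: T8, T1, T3 and T2.
Key observation: nobody on the ring T3 -> T1 -> T3 can start until another member finishes, which never happens; T2 is caught in further circular waits and T8 waits into the deadlock from upstream.
One completion order for the rest: T6, T5, T7, T9.
Verifying each step:
  T6 waits on nothing -> runs at once and releases res-6
  T5 waits on nothing -> runs at once and releases res-15
  T7 waits on nothing -> runs at once and releases res-10
  run T9 (all its waits — res-6 and res-15 — are resolved); releases res-5 and res-12


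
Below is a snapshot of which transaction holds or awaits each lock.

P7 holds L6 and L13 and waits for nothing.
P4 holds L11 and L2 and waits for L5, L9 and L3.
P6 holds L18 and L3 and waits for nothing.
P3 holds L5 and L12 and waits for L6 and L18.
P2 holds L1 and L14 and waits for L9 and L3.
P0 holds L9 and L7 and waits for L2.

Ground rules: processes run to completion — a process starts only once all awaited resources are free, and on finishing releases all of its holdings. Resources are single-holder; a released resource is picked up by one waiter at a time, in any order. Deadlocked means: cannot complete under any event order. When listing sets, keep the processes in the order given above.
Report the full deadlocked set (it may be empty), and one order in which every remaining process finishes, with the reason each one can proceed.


The deadlocked set is P4, P2 and P0.
Key observation: the loop P4 -> P0 -> P4 blocks itself forever; P2 waits into the deadlock from upstream.
A valid finishing order for the others: P6, P7, P3.
Check, step by step:
  run P6 (it waits on nothing); releases L18 and L3
  run P7 (it waits on nothing); releases L6 and L13
  P3: everything it awaited (L6 and L18) is free; runs, freeing L5 and L12


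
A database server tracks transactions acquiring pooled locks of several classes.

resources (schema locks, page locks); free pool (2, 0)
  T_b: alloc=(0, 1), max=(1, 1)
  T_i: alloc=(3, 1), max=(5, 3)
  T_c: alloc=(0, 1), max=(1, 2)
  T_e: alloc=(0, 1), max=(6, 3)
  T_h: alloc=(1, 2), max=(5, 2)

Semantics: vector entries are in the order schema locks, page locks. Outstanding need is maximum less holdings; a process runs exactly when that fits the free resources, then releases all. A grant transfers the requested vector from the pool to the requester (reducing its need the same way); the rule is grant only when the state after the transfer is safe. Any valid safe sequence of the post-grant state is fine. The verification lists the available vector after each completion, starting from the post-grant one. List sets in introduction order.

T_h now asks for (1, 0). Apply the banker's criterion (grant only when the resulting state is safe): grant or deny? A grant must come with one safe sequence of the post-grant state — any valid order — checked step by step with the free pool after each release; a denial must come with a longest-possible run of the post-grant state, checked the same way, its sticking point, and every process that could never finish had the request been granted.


DENY — the pretend-granted state is unsafe.
Key observation: after T_b, T_c complete, (1, 2) is the best the pool ever gets, yet each leftover process wants more schema locks.
On the post-grant state, T_b, T_c is a maximal run — nothing extends it. Verifying each step:
  pool = (1, 0)
  run T_b (needs (1, 0), free (1, 0)); after release of (0, 1) the pool is (1, 1)
  run T_c (needs (1, 1), free (1, 1)); after release of (0, 1) the pool is (1, 2)
  T_i still needs (2, 2) but only (1, 2) is free — short on schema locks
  T_e still needs (6, 2) but only (1, 2) is free — short on schema locks
  T_h still needs (3, 0) but only (1, 2) is free — short on schema locks
Processes that could never finish after the grant: T_i, T_e and T_h.


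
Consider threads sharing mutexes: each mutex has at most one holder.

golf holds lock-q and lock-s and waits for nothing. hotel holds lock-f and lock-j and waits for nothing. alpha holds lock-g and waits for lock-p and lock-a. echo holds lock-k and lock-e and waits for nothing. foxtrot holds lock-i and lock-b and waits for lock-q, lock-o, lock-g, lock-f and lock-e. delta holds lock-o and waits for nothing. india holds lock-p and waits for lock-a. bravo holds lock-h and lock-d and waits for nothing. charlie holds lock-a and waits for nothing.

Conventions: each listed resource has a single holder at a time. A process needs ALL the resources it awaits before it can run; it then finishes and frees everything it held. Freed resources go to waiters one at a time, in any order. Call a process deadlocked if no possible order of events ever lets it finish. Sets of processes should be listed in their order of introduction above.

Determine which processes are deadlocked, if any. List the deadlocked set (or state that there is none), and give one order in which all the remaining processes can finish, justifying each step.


No process is deadlocked.
Key observation: although several processes wait, no cycle exists — each chain bottoms out at a free runner.
One completion order for the rest: bravo, hotel, charlie, india, delta, echo, golf, alpha, foxtrot.
Walking it through:
  run bravo (it waits on nothing); releases lock-h and lock-d
  run hotel (it waits on nothing); releases lock-f and lock-j
  run charlie (it waits on nothing); releases lock-a
  india waits on lock-a — all released -> runs and releases lock-p
  run delta (it waits on nothing); releases lock-o
  run echo (it waits on nothing); releases lock-k and lock-e
  run golf (it waits on nothing); releases lock-q and lock-s
  alpha waits on lock-p and lock-a — all released -> runs and releases lock-g
  foxtrot waits on lock-q, lock-o, lock-g, lock-f and lock-e — all released -> runs and releases lock-i and lock-b


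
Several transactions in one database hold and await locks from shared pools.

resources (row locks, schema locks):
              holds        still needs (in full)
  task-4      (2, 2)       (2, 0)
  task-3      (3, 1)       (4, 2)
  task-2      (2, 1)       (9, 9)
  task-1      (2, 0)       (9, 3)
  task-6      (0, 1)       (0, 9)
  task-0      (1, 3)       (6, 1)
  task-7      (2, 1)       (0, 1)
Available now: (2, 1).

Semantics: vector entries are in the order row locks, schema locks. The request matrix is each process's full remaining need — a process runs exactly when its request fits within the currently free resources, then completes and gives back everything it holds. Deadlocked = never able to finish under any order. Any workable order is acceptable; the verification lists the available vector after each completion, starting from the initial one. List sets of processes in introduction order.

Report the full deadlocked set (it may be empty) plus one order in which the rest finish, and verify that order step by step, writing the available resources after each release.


Deadlocked: task-2 and task-6.
Key observation: the pool after task-7, task-3, task-4, task-0, task-1 is (12, 8); every surviving request exceeds it in schema locks, so progress ends there.
A valid finishing order for the others: task-7, task-3, task-4, task-0, task-1. Check, step by step:
  pool = (2, 1)
  run task-7 (needs (0, 1), free (2, 1)); after release of (2, 1) the pool is (4, 2)
  run task-3 (needs (4, 2), free (4, 2)); after release of (3, 1) the pool is (7, 3)
  run task-4 (needs (2, 0), free (7, 3)); after release of (2, 2) the pool is (9, 5)
  run task-0 (needs (6, 1), free (9, 5)); after release of (1, 3) the pool is (10, 8)
  run task-1 (needs (9, 3), free (10, 8)); after release of (2, 0) the pool is (12, 8)
The stuck group stays short no matter what:
  blocked: task-2 wants (9, 9), pool (12, 8) — not enough schema locks
  blocked: task-6 wants (0, 9), pool (12, 8) — not enough schema locks


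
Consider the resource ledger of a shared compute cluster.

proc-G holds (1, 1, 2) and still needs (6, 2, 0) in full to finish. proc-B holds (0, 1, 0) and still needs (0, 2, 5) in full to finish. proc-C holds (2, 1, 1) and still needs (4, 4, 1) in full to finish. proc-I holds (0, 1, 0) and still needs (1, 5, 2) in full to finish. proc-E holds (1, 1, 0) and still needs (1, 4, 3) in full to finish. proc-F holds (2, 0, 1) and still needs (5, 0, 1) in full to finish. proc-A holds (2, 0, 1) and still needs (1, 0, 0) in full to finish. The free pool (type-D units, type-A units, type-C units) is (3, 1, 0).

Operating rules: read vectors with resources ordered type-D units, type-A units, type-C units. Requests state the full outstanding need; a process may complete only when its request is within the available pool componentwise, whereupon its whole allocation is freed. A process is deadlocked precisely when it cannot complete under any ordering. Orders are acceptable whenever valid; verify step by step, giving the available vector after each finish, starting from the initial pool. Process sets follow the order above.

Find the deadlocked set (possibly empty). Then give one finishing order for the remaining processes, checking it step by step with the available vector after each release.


Deadlocked set: proc-G, proc-B, proc-C, proc-I and proc-E.
Key observation: no order helps: past proc-A, proc-F, the free pool tops out at (7, 1, 2), below what each blocked process needs in type-A units.
A valid finishing order for the others: proc-A, proc-F. Verifying each step:
  pool = (3, 1, 0)
  proc-A needs (1, 0, 0) <= (3, 1, 0) -> finishes; pool += (2, 0, 1) = (5, 1, 1)
  proc-F needs (5, 0, 1) <= (5, 1, 1) -> finishes; pool += (2, 0, 1) = (7, 1, 2)
The blocked processes can never fit:
  blocked: proc-G wants (6, 2, 0), pool (7, 1, 2) — not enough type-A units
  blocked: proc-B wants (0, 2, 5), pool (7, 1, 2) — not enough type-A units and type-C units
  blocked: proc-C wants (4, 4, 1), pool (7, 1, 2) — not enough type-A units
  blocked: proc-I wants (1, 5, 2), pool (7, 1, 2) — not enough type-A units
  blocked: proc-E wants (1, 4, 3), pool (7, 1, 2) — not enough type-A units and type-C units


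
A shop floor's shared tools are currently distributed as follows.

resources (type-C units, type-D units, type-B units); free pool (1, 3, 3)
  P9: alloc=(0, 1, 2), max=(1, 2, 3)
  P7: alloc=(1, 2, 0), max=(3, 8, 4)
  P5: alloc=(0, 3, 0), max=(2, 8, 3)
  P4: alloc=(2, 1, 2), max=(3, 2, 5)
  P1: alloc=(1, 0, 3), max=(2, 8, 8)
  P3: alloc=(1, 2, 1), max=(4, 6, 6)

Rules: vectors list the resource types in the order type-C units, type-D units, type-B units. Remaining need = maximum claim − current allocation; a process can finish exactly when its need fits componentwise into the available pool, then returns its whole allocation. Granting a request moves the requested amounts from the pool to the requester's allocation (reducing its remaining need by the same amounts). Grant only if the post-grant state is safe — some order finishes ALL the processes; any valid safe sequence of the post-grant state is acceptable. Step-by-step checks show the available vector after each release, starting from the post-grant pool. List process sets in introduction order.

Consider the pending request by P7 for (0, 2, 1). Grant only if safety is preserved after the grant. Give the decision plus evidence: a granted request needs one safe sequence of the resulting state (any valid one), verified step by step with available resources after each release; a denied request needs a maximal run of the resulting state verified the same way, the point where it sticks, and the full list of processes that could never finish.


DENY. Granting would leave the state unsafe.
Key observation: after P9, P4 complete, (3, 3, 6) is the best the pool ever gets, yet each leftover process wants more type-D units.
After a pretend grant, a maximal execution: P9, P4 — then nothing else fits. Check, step by step:
  pool = (1, 1, 2)
  P9 needs (1, 1, 1) <= (1, 1, 2) -> finishes; pool += (0, 1, 2) = (1, 2, 4)
  P4 needs (1, 1, 3) <= (1, 2, 4) -> finishes; pool += (2, 1, 2) = (3, 3, 6)
  P7 cannot run: need (2, 4, 3) vs free (3, 3, 6) (insufficient type-D units)
  P5 cannot run: need (2, 5, 3) vs free (3, 3, 6) (insufficient type-D units)
  P1 cannot run: need (1, 8, 5) vs free (3, 3, 6) (insufficient type-D units)
  P3 cannot run: need (3, 4, 5) vs free (3, 3, 6) (insufficient type-D units)
Had the request been granted, P7, P5, P1 and P3 could never finish.


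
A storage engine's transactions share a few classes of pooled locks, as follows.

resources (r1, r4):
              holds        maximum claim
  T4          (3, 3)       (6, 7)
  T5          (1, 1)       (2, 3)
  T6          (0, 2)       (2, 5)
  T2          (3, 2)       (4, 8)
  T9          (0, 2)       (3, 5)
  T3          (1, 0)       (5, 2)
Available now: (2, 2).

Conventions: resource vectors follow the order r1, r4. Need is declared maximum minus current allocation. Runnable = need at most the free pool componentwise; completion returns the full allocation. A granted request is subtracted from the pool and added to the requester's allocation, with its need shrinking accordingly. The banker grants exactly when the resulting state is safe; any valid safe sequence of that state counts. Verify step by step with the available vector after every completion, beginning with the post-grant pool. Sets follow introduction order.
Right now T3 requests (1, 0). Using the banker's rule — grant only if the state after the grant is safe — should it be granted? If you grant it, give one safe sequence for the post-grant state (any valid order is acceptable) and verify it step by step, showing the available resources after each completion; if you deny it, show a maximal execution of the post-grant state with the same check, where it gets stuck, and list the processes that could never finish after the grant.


DENY — the pretend-granted state is unsafe.
Key observation: after T5, T6 the pool peaks at (2, 5), and each blocked process is short somewhere: T4 on r1; T2 on r4; T9 on r1; T3 on r1.
On the post-grant state, T5, T6 is a maximal run — nothing extends it. Step-by-step check:
  pool = (1, 2)
  T5 needs (1, 2) <= (1, 2) -> finishes; pool += (1, 1) = (2, 3)
  T6 needs (2, 3) <= (2, 3) -> finishes; pool += (0, 2) = (2, 5)
  T4 cannot run: need (3, 4) vs free (2, 5) (insufficient r1)
  T2 cannot run: need (1, 6) vs free (2, 5) (insufficient r4)
  T9 cannot run: need (3, 3) vs free (2, 5) (insufficient r1)
  T3 cannot run: need (3, 2) vs free (2, 5) (insufficient r1)
Post-grant, the permanently blocked set is T4, T2, T9 and T3.


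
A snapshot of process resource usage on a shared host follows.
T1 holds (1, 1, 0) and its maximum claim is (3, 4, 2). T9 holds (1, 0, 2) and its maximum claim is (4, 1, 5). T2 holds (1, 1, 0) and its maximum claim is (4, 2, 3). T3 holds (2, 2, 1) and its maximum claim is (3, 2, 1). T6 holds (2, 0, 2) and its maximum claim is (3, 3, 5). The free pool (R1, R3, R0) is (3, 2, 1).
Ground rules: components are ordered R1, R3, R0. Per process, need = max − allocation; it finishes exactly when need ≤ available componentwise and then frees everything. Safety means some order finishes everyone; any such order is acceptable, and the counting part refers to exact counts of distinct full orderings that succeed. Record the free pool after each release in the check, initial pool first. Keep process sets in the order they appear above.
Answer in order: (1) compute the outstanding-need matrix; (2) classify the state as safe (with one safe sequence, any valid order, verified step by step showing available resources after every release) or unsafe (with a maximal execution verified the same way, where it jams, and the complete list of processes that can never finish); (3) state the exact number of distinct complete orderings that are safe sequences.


(1) Need matrix, components ordered R1, R3, R0:
  T1: (2, 3, 2)
  T9: (3, 1, 3)
  T2: (3, 1, 3)
  T3: (1, 0, 0)
  T6: (1, 3, 3)
(2) UNSAFE — no complete ordering exists.
Key observation: R0 is the bottleneck — with T3, T1 done the pool holds (6, 5, 2), short of every remaining need.
A maximal execution: T3, T1 — then nothing else fits. Step-by-step check:
  pool = (3, 2, 1)
  T3 needs (1, 0, 0) <= (3, 2, 1) -> finishes; pool += (2, 2, 1) = (5, 4, 2)
  T1 needs (2, 3, 2) <= (5, 4, 2) -> finishes; pool += (1, 1, 0) = (6, 5, 2)
  T9 cannot run: need (3, 1, 3) vs free (6, 5, 2) (insufficient R0)
  T2 cannot run: need (3, 1, 3) vs free (6, 5, 2) (insufficient R0)
  T6 cannot run: need (1, 3, 3) vs free (6, 5, 2) (insufficient R0)
Processes that can never finish: T9, T2 and T6.
(3) Precisely 0 of the possible complete orderings are safe sequences.


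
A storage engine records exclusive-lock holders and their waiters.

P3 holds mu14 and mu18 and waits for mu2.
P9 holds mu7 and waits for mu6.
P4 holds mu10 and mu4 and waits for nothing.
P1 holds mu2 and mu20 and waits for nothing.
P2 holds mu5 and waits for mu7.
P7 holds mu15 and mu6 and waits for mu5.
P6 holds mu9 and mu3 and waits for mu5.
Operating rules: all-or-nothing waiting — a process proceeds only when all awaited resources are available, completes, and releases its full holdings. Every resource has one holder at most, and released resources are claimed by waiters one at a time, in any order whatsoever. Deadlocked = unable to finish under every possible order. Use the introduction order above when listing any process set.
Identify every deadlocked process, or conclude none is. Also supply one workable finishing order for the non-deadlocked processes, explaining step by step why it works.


Deadlocked: P9, P2, P7 and P6.
Key observation: the knot is the closed ring of waits P9 -> P7 -> P2 -> P9; P6 waits into the deadlock from upstream.
A valid finishing order for the others: P1, P3, P4.
Check, step by step:
  run P1 (it waits on nothing); releases mu2 and mu20
  P3 waits on mu2 — all released -> runs and releases mu14 and mu18
  run P4 (it waits on nothing); releases mu10 and mu4


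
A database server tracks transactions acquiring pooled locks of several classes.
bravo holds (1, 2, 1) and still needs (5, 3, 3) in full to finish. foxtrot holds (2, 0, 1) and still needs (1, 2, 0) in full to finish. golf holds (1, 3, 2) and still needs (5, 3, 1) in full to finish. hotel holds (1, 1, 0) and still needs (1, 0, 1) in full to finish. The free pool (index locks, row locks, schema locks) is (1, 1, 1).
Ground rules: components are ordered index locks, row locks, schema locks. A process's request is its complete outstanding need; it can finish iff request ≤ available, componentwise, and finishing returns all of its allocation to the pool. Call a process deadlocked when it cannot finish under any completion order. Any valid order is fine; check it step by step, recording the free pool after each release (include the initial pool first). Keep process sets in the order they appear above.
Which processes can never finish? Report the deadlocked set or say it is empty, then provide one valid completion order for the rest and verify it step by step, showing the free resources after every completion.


Deadlocked: bravo and golf.
Key observation: once hotel, foxtrot finish, the pool peaks at (4, 2, 2) — and every remaining process still needs more index locks than that.
The rest can finish in the order hotel, foxtrot. Step-by-step check:
  pool = (1, 1, 1)
  hotel: need (1, 0, 1) fits (1, 1, 1); releases (1, 1, 0), pool now (2, 2, 1)
  foxtrot: need (1, 2, 0) fits (2, 2, 1); releases (2, 0, 1), pool now (4, 2, 2)
None of the blocked processes ever fits:
  blocked: bravo wants (5, 3, 3), pool (4, 2, 2) — not enough index locks, row locks and schema locks
  blocked: golf wants (5, 3, 1), pool (4, 2, 2) — not enough index locks and row locks


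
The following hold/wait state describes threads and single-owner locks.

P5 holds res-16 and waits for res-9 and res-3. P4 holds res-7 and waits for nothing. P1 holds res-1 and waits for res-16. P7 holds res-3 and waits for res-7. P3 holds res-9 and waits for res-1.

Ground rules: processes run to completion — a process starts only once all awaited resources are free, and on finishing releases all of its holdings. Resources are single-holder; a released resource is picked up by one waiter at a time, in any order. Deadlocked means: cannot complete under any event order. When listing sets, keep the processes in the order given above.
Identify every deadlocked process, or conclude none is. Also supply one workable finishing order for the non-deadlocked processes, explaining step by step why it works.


Deadlocked set: P5, P1 and P3.
Key observation: the knot is the closed ring of waits P5 -> P3 -> P1 -> P5; no other process is dragged down with it.
A valid finishing order for the others: P4, P7.
Step-by-step check:
  P4: no waits; runs immediately, freeing res-7
  run P7 (all its waits — res-7 — are resolved); releases res-3


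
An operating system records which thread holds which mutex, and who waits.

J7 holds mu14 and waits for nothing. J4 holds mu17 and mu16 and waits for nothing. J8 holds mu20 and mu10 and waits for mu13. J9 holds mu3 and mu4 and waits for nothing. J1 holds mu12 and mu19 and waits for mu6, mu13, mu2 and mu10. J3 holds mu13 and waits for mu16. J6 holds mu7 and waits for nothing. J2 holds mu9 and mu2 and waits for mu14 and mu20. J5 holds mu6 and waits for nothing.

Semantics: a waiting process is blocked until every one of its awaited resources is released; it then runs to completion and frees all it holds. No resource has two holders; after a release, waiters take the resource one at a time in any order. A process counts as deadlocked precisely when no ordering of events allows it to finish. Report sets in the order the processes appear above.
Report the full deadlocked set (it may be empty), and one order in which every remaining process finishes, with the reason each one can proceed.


Nothing here is deadlocked.
Key observation: every chain of waits terminates; starting from the processes that wait on nothing, all the rest unlock in turn.
The rest can finish in the order J4, J9, J5, J6, J7, J3, J8, J2, J1.
Step-by-step check:
  J4 waits on nothing -> runs at once and releases mu17 and mu16
  J9 waits on nothing -> runs at once and releases mu3 and mu4
  J5 waits on nothing -> runs at once and releases mu6
  J6 waits on nothing -> runs at once and releases mu7
  J7 waits on nothing -> runs at once and releases mu14
  run J3 (all its waits — mu16 — are resolved); releases mu13
  run J8 (all its waits — mu13 — are resolved); releases mu20 and mu10
  run J2 (all its waits — mu14 and mu20 — are resolved); releases mu9 and mu2
  run J1 (all its waits — mu6, mu13, mu2 and mu10 — are resolved); releases mu12 and mu19


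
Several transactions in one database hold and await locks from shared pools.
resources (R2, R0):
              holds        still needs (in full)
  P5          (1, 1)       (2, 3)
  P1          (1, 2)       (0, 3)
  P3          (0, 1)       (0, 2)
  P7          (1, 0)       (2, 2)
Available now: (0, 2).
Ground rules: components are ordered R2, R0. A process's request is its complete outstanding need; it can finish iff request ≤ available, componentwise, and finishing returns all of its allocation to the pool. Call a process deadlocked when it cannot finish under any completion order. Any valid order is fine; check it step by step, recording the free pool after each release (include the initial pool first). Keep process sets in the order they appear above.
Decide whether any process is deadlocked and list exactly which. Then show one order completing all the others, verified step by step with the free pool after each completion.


Deadlocked: P5 and P7.
Key observation: P3, P1 can finish, but then (1, 5) is all there is, and the blocked group's R2 demands exceed it.
The rest can finish in the order P3, P1. Verifying each step:
  pool = (0, 2)
  P3 needs (0, 2) <= (0, 2) -> finishes; pool += (0, 1) = (0, 3)
  P1 needs (0, 3) <= (0, 3) -> finishes; pool += (1, 2) = (1, 5)
The stuck group stays short no matter what:
  P5 cannot run: need (2, 3) vs free (1, 5) (insufficient R2)
  P7 cannot run: need (2, 2) vs free (1, 5) (insufficient R2)


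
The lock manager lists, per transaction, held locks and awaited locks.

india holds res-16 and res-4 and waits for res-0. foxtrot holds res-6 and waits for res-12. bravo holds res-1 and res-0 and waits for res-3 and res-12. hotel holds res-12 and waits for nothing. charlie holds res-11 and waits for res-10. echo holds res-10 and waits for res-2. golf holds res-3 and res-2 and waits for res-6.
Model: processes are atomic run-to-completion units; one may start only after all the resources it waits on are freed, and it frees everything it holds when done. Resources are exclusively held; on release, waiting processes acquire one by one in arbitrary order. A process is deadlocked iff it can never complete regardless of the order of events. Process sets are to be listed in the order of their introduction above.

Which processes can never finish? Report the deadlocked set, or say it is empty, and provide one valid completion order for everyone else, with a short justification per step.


Nothing here is deadlocked.
Key observation: no waiting chain loops back on itself — every chain ends at a process that waits on nothing, so everyone eventually runs.
One completion order for the rest: hotel, foxtrot, golf, bravo, india, echo, charlie.
Check, step by step:
  hotel: no waits; runs immediately, freeing res-12
  foxtrot waits on res-12 — all released -> runs and releases res-6
  golf waits on res-6 — all released -> runs and releases res-3 and res-2
  bravo waits on res-3 and res-12 — all released -> runs and releases res-1 and res-0
  india waits on res-0 — all released -> runs and releases res-16 and res-4
  echo waits on res-2 — all released -> runs and releases res-10
  charlie waits on res-10 — all released -> runs and releases res-11


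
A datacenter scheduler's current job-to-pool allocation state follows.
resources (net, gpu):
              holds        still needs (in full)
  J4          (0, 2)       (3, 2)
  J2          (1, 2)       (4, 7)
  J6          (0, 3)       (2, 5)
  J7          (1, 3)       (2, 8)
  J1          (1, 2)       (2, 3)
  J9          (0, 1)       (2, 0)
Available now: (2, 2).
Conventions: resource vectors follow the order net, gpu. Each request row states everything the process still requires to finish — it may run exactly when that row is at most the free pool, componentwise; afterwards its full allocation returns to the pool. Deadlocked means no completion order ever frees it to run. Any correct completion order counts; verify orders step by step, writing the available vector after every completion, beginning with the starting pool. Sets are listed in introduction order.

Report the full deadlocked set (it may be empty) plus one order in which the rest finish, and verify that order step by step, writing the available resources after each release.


No process is deadlocked.
Key observation: J9 fits the free pool immediately, and its release cascades until everyone finishes.
A valid finishing order for the others: J9, J1, J4, J6, J7, J2. Walking it through:
  pool = (2, 2)
  run J9 (needs (2, 0), free (2, 2)); after release of (0, 1) the pool is (2, 3)
  run J1 (needs (2, 3), free (2, 3)); after release of (1, 2) the pool is (3, 5)
  run J4 (needs (3, 2), free (3, 5)); after release of (0, 2) the pool is (3, 7)
  run J6 (needs (2, 5), free (3, 7)); after release of (0, 3) the pool is (3, 10)
  run J7 (needs (2, 8), free (3, 10)); after release of (1, 3) the pool is (4, 13)
  run J2 (needs (4, 7), free (4, 13)); after release of (1, 2) the pool is (5, 15)


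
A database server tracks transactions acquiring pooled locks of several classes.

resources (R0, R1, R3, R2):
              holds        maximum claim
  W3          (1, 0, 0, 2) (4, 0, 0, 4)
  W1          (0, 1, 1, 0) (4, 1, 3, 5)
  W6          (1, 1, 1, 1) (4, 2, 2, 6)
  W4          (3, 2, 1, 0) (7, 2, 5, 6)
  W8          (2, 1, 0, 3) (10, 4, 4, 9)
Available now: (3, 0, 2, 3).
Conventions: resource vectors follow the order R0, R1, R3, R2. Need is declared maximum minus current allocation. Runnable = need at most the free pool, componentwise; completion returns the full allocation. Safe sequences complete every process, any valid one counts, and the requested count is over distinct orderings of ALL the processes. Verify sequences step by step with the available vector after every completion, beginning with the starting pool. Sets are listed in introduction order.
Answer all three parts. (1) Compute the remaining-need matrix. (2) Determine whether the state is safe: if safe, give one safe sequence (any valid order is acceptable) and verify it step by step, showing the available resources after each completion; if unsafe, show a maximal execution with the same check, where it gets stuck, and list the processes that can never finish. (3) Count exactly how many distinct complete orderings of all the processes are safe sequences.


(1) Need matrix, components ordered R0, R1, R3, R2:
  W3: (3, 0, 0, 2)
  W1: (4, 0, 2, 5)
  W6: (3, 1, 1, 5)
  W4: (4, 0, 4, 6)
  W8: (8, 3, 4, 6)
(2) SAFE, for example via the order W3, W1, W6, W4, W8.
Key observation: W3 marks the first exact bind of the order: its need (3, 0, 0, 2) fits the free (3, 0, 2, 3) with zero slack on a requested resource.
Walking it through:
  pool = (3, 0, 2, 3)
  W3 needs (3, 0, 0, 2) <= (3, 0, 2, 3) -> finishes; pool += (1, 0, 0, 2) = (4, 0, 2, 5)
  W1 needs (4, 0, 2, 5) <= (4, 0, 2, 5) -> finishes; pool += (0, 1, 1, 0) = (4, 1, 3, 5)
  W6 needs (3, 1, 1, 5) <= (4, 1, 3, 5) -> finishes; pool += (1, 1, 1, 1) = (5, 2, 4, 6)
  W4 needs (4, 0, 4, 6) <= (5, 2, 4, 6) -> finishes; pool += (3, 2, 1, 0) = (8, 4, 5, 6)
  W8 needs (8, 3, 4, 6) <= (8, 4, 5, 6) -> finishes; pool += (2, 1, 0, 3) = (10, 5, 5, 9)
(3) Precisely 1 of the possible complete orderings is a safe sequence.


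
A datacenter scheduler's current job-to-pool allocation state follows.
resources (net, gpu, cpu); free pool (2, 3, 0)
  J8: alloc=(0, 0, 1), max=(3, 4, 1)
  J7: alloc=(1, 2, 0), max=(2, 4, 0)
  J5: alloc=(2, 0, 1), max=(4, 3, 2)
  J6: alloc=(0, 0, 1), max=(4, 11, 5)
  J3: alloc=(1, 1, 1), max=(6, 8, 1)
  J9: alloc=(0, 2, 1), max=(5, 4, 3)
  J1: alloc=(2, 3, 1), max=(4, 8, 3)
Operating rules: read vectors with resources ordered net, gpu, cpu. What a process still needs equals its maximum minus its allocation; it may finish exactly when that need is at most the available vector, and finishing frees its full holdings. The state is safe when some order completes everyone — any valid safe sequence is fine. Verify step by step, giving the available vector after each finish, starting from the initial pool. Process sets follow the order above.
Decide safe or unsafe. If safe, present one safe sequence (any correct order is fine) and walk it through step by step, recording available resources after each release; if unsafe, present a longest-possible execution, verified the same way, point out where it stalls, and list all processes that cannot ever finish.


SAFE. One safe sequence: J7, J8, J5, J9, J1, J3, J6.
Key observation: J8 is the earliest step where a requested resource binds exactly: need (3, 4, 0), pool (3, 5, 0) at its turn.
Step-by-step check:
  pool = (2, 3, 0)
  run J7 (needs (1, 2, 0), free (2, 3, 0)); after release of (1, 2, 0) the pool is (3, 5, 0)
  run J8 (needs (3, 4, 0), free (3, 5, 0)); after release of (0, 0, 1) the pool is (3, 5, 1)
  run J5 (needs (2, 3, 1), free (3, 5, 1)); after release of (2, 0, 1) the pool is (5, 5, 2)
  run J9 (needs (5, 2, 2), free (5, 5, 2)); after release of (0, 2, 1) the pool is (5, 7, 3)
  run J1 (needs (2, 5, 2), free (5, 7, 3)); after release of (2, 3, 1) the pool is (7, 10, 4)
  run J3 (needs (5, 7, 0), free (7, 10, 4)); after release of (1, 1, 1) the pool is (8, 11, 5)
  run J6 (needs (4, 11, 4), free (8, 11, 5)); after release of (0, 0, 1) the pool is (8, 11, 6)


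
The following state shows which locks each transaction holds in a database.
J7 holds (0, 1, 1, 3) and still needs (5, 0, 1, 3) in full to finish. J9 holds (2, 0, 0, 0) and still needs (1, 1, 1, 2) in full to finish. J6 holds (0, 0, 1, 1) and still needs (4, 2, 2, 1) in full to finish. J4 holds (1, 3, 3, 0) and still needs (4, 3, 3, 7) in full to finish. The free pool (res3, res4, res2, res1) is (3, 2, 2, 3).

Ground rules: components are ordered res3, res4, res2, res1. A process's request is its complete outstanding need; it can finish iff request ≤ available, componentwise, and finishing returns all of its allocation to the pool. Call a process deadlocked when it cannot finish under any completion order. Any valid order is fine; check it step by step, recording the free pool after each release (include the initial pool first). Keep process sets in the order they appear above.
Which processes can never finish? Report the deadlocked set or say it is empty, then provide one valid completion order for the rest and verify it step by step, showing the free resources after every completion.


The deadlocked set is empty.
Key observation: starting with J9, each completion frees enough for the next — no one is permanently blocked.
A valid finishing order for the others: J9, J7, J6, J4. Step-by-step check:
  pool = (3, 2, 2, 3)
  J9: need (1, 1, 1, 2) fits (3, 2, 2, 3); releases (2, 0, 0, 0), pool now (5, 2, 2, 3)
  J7: need (5, 0, 1, 3) fits (5, 2, 2, 3); releases (0, 1, 1, 3), pool now (5, 3, 3, 6)
  J6: need (4, 2, 2, 1) fits (5, 3, 3, 6); releases (0, 0, 1, 1), pool now (5, 3, 4, 7)
  J4: need (4, 3, 3, 7) fits (5, 3, 4, 7); releases (1, 3, 3, 0), pool now (6, 6, 7, 7)


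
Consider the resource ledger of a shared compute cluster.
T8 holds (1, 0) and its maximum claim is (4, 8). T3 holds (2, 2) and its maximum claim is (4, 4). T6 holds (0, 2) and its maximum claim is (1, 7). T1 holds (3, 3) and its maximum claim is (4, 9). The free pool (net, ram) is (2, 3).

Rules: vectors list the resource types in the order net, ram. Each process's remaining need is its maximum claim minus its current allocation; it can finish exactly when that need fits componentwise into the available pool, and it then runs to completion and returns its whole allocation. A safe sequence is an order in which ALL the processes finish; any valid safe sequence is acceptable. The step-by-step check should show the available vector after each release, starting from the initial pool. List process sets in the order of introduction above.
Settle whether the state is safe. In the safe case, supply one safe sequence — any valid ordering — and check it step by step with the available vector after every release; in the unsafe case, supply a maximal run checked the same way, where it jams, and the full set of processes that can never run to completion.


SAFE, for example via the order T3, T6, T1, T8.
Key observation: at T3 the run first touches a limit — (2, 2) against (2, 3), exact on a resource it actually requests.
Verifying each step:
  pool = (2, 3)
  T3: need (2, 2) fits (2, 3); releases (2, 2), pool now (4, 5)
  T6: need (1, 5) fits (4, 5); releases (0, 2), pool now (4, 7)
  T1: need (1, 6) fits (4, 7); releases (3, 3), pool now (7, 10)
  T8: need (3, 8) fits (7, 10); releases (1, 0), pool now (8, 10)


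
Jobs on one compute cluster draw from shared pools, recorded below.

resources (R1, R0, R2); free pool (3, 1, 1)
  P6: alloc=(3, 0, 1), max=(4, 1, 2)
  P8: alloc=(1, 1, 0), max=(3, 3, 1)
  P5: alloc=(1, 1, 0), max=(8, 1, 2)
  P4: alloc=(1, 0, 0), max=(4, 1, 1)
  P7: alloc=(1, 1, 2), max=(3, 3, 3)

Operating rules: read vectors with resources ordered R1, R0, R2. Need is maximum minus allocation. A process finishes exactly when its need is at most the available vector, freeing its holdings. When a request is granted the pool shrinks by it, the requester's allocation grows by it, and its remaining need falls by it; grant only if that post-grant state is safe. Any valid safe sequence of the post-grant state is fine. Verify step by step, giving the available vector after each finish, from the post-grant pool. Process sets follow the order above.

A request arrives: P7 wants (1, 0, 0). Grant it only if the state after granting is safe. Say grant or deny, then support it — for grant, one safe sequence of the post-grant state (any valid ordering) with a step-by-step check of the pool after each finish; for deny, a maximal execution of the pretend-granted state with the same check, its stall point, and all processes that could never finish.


DENY: after the grant no complete ordering would exist.
Key observation: after P6, P4 the pool peaks at (6, 1, 2), and each blocked process is short somewhere: P8 on R0; P5 on R1; P7 on R0.
After a pretend grant, a maximal execution: P6, P4 — then nothing else fits. Step-by-step check:
  pool = (2, 1, 1)
  P6 needs (1, 1, 1) <= (2, 1, 1) -> finishes; pool += (3, 0, 1) = (5, 1, 2)
  P4 needs (3, 1, 1) <= (5, 1, 2) -> finishes; pool += (1, 0, 0) = (6, 1, 2)
  P8 cannot run: need (2, 2, 1) vs free (6, 1, 2) (insufficient R0)
  P5 cannot run: need (7, 0, 2) vs free (6, 1, 2) (insufficient R1)
  P7 cannot run: need (1, 2, 1) vs free (6, 1, 2) (insufficient R0)
Post-grant, the permanently blocked set is P8, P5 and P7.


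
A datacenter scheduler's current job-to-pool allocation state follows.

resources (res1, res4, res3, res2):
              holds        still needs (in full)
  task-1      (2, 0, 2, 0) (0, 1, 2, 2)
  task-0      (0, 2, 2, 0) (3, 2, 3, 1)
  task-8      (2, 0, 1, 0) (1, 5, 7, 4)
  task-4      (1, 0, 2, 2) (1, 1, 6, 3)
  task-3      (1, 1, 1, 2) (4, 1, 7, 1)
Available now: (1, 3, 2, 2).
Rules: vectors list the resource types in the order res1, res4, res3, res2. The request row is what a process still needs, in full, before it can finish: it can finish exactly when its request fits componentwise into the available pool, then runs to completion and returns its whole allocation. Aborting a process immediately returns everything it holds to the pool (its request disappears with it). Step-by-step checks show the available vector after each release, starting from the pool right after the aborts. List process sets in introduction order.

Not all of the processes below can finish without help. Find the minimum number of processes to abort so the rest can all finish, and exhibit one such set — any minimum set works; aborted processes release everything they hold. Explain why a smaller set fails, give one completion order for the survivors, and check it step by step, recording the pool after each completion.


The answer: abort task-8.
Key observation: task-3 had no path to completion before; after the abort of task-8 ((2, 0, 1, 0) returned), step 3 is where it fits.
No smaller set exists: with zero aborts the deadlock remains.
One survivor order: task-1, task-0, task-3, task-4. Verifying each step (post-abort pool first):
  pool = (3, 3, 3, 2)
  task-1 needs (0, 1, 2, 2) <= (3, 3, 3, 2) -> finishes; pool += (2, 0, 2, 0) = (5, 3, 5, 2)
  task-0 needs (3, 2, 3, 1) <= (5, 3, 5, 2) -> finishes; pool += (0, 2, 2, 0) = (5, 5, 7, 2)
  task-3 needs (4, 1, 7, 1) <= (5, 5, 7, 2) -> finishes; pool += (1, 1, 1, 2) = (6, 6, 8, 4)
  task-4 needs (1, 1, 6, 3) <= (6, 6, 8, 4) -> finishes; pool += (1, 0, 2, 2) = (7, 6, 10, 6)
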